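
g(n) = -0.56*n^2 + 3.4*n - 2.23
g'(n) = 3.4 - 1.12*n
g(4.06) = 2.34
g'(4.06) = -1.15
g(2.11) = 2.45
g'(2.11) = 1.04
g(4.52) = 1.70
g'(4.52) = -1.66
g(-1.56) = -8.90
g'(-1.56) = 5.15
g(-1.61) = -9.16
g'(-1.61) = 5.20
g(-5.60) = -38.83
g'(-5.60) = 9.67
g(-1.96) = -11.05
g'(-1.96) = 5.60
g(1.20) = 1.04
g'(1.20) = 2.06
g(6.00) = -1.99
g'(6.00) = -3.32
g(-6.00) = -42.79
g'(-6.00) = 10.12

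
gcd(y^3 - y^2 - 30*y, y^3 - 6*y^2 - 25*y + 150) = y^2 - y - 30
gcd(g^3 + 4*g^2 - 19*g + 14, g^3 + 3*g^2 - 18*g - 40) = 1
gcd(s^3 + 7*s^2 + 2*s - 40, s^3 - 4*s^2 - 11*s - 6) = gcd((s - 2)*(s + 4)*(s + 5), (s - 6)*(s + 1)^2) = 1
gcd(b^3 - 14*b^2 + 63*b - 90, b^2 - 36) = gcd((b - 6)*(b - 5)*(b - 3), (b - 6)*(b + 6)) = b - 6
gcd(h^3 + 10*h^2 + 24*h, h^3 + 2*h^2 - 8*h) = h^2 + 4*h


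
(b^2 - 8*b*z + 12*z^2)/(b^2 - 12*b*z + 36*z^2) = (-b + 2*z)/(-b + 6*z)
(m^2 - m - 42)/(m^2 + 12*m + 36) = (m - 7)/(m + 6)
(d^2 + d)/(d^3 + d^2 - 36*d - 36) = d/(d^2 - 36)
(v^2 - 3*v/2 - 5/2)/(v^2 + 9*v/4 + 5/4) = 2*(2*v - 5)/(4*v + 5)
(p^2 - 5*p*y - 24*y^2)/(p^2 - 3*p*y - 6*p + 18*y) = (p^2 - 5*p*y - 24*y^2)/(p^2 - 3*p*y - 6*p + 18*y)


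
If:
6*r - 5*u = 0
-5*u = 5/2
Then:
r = -5/12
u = -1/2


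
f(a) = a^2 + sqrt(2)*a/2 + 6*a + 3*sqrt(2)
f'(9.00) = 24.71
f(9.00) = 145.61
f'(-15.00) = -23.29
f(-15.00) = 128.64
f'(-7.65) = -8.59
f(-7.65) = 11.46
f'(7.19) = 21.09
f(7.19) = 104.16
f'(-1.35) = 4.01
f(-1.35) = -2.99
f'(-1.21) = 4.29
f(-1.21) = -2.41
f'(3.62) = 13.95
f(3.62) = 41.63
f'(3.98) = 14.67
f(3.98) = 46.78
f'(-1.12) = 4.47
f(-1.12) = -2.01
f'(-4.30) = -1.89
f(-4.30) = -6.11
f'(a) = 2*a + sqrt(2)/2 + 6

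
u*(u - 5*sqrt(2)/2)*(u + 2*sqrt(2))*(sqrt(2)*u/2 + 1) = sqrt(2)*u^4/2 + u^3/2 - 11*sqrt(2)*u^2/2 - 10*u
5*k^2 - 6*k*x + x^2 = (-5*k + x)*(-k + x)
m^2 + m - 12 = (m - 3)*(m + 4)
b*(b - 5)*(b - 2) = b^3 - 7*b^2 + 10*b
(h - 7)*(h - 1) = h^2 - 8*h + 7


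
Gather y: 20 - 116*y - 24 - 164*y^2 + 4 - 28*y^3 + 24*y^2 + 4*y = -28*y^3 - 140*y^2 - 112*y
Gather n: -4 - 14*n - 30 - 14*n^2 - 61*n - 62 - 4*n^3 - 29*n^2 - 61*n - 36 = -4*n^3 - 43*n^2 - 136*n - 132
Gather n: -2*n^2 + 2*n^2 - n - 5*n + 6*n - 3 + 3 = 0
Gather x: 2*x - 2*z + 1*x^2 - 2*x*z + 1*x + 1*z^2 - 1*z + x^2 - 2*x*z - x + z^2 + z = 2*x^2 + x*(2 - 4*z) + 2*z^2 - 2*z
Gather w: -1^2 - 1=-2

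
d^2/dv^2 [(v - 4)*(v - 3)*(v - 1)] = 6*v - 16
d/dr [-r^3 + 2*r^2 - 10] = r*(4 - 3*r)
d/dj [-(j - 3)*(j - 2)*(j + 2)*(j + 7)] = -4*j^3 - 12*j^2 + 50*j + 16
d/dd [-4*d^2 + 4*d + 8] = 4 - 8*d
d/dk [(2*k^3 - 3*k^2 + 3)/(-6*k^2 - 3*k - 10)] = 3*(-4*k^4 - 4*k^3 - 17*k^2 + 32*k + 3)/(36*k^4 + 36*k^3 + 129*k^2 + 60*k + 100)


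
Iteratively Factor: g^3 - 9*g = (g - 3)*(g^2 + 3*g) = g*(g - 3)*(g + 3)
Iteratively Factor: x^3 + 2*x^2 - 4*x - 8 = (x - 2)*(x^2 + 4*x + 4) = (x - 2)*(x + 2)*(x + 2)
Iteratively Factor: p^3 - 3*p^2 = (p)*(p^2 - 3*p) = p*(p - 3)*(p)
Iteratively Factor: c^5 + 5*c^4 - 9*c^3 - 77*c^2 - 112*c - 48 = (c - 4)*(c^4 + 9*c^3 + 27*c^2 + 31*c + 12) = (c - 4)*(c + 4)*(c^3 + 5*c^2 + 7*c + 3) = (c - 4)*(c + 3)*(c + 4)*(c^2 + 2*c + 1) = (c - 4)*(c + 1)*(c + 3)*(c + 4)*(c + 1)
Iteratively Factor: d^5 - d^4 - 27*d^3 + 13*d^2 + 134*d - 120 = (d - 2)*(d^4 + d^3 - 25*d^2 - 37*d + 60) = (d - 2)*(d - 1)*(d^3 + 2*d^2 - 23*d - 60) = (d - 5)*(d - 2)*(d - 1)*(d^2 + 7*d + 12) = (d - 5)*(d - 2)*(d - 1)*(d + 4)*(d + 3)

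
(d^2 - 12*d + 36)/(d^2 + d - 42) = (d - 6)/(d + 7)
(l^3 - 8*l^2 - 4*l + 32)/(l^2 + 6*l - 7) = (l^3 - 8*l^2 - 4*l + 32)/(l^2 + 6*l - 7)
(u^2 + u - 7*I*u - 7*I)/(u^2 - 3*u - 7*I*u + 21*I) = (u + 1)/(u - 3)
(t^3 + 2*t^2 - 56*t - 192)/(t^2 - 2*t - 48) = t + 4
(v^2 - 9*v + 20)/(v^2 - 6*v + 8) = (v - 5)/(v - 2)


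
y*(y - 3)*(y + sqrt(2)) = y^3 - 3*y^2 + sqrt(2)*y^2 - 3*sqrt(2)*y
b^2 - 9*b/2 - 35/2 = (b - 7)*(b + 5/2)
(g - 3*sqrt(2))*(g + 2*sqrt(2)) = g^2 - sqrt(2)*g - 12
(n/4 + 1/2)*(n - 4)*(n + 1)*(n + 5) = n^4/4 + n^3 - 15*n^2/4 - 29*n/2 - 10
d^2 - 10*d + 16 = (d - 8)*(d - 2)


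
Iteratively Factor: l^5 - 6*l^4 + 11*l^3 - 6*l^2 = (l)*(l^4 - 6*l^3 + 11*l^2 - 6*l) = l*(l - 1)*(l^3 - 5*l^2 + 6*l) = l*(l - 3)*(l - 1)*(l^2 - 2*l) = l*(l - 3)*(l - 2)*(l - 1)*(l)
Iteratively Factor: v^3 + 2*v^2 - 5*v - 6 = (v - 2)*(v^2 + 4*v + 3) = (v - 2)*(v + 3)*(v + 1)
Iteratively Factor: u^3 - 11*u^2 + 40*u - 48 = (u - 4)*(u^2 - 7*u + 12) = (u - 4)*(u - 3)*(u - 4)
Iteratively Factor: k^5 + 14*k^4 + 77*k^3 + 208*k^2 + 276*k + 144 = (k + 2)*(k^4 + 12*k^3 + 53*k^2 + 102*k + 72) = (k + 2)*(k + 3)*(k^3 + 9*k^2 + 26*k + 24) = (k + 2)*(k + 3)^2*(k^2 + 6*k + 8) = (k + 2)*(k + 3)^2*(k + 4)*(k + 2)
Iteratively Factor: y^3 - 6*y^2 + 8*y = (y)*(y^2 - 6*y + 8) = y*(y - 2)*(y - 4)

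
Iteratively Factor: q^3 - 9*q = (q)*(q^2 - 9) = q*(q + 3)*(q - 3)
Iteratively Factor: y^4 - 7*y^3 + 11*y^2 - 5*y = (y - 1)*(y^3 - 6*y^2 + 5*y) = (y - 1)^2*(y^2 - 5*y) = (y - 5)*(y - 1)^2*(y)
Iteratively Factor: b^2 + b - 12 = (b - 3)*(b + 4)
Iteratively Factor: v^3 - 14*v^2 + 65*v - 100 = (v - 5)*(v^2 - 9*v + 20) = (v - 5)*(v - 4)*(v - 5)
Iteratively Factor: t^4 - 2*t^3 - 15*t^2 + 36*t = (t - 3)*(t^3 + t^2 - 12*t) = (t - 3)*(t + 4)*(t^2 - 3*t) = t*(t - 3)*(t + 4)*(t - 3)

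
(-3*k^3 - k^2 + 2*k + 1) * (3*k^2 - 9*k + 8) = -9*k^5 + 24*k^4 - 9*k^3 - 23*k^2 + 7*k + 8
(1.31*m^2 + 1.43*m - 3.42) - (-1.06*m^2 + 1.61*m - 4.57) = 2.37*m^2 - 0.18*m + 1.15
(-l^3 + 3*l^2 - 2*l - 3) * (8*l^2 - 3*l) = -8*l^5 + 27*l^4 - 25*l^3 - 18*l^2 + 9*l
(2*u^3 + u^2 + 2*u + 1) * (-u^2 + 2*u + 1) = -2*u^5 + 3*u^4 + 2*u^3 + 4*u^2 + 4*u + 1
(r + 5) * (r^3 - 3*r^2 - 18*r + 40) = r^4 + 2*r^3 - 33*r^2 - 50*r + 200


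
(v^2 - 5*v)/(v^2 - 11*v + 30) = v/(v - 6)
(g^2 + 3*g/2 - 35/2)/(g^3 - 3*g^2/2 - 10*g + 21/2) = (g + 5)/(g^2 + 2*g - 3)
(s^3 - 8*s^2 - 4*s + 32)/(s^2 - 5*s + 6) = (s^2 - 6*s - 16)/(s - 3)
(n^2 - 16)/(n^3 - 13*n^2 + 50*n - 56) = (n + 4)/(n^2 - 9*n + 14)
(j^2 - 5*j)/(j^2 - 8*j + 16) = j*(j - 5)/(j^2 - 8*j + 16)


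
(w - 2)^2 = w^2 - 4*w + 4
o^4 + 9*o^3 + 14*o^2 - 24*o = o*(o - 1)*(o + 4)*(o + 6)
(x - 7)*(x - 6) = x^2 - 13*x + 42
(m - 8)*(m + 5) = m^2 - 3*m - 40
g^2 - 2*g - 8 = (g - 4)*(g + 2)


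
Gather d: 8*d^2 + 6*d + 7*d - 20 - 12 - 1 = 8*d^2 + 13*d - 33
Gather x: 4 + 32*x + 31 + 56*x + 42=88*x + 77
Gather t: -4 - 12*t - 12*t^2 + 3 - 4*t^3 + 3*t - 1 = -4*t^3 - 12*t^2 - 9*t - 2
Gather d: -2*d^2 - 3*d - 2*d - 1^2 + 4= -2*d^2 - 5*d + 3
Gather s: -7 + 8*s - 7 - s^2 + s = -s^2 + 9*s - 14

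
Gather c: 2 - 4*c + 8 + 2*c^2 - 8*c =2*c^2 - 12*c + 10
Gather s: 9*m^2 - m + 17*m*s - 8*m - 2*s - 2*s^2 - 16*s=9*m^2 - 9*m - 2*s^2 + s*(17*m - 18)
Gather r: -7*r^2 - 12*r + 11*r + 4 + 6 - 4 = -7*r^2 - r + 6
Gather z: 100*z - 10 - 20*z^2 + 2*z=-20*z^2 + 102*z - 10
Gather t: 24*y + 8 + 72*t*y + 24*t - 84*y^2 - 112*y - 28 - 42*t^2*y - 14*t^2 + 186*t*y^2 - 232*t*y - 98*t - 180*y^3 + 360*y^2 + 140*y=t^2*(-42*y - 14) + t*(186*y^2 - 160*y - 74) - 180*y^3 + 276*y^2 + 52*y - 20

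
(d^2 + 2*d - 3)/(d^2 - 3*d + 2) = (d + 3)/(d - 2)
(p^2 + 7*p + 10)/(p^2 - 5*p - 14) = (p + 5)/(p - 7)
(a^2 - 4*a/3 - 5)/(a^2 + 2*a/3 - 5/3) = (a - 3)/(a - 1)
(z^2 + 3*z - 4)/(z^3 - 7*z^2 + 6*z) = (z + 4)/(z*(z - 6))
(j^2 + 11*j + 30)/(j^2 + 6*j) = (j + 5)/j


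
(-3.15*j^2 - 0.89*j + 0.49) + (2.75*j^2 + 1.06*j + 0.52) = -0.4*j^2 + 0.17*j + 1.01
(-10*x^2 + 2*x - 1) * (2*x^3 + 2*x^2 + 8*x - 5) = -20*x^5 - 16*x^4 - 78*x^3 + 64*x^2 - 18*x + 5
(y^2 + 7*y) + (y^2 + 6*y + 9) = 2*y^2 + 13*y + 9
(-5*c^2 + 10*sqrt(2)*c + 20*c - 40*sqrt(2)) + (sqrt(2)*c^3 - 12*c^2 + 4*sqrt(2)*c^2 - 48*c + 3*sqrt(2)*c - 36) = sqrt(2)*c^3 - 17*c^2 + 4*sqrt(2)*c^2 - 28*c + 13*sqrt(2)*c - 40*sqrt(2) - 36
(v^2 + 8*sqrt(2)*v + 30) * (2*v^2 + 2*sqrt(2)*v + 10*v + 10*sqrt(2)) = 2*v^4 + 10*v^3 + 18*sqrt(2)*v^3 + 92*v^2 + 90*sqrt(2)*v^2 + 60*sqrt(2)*v + 460*v + 300*sqrt(2)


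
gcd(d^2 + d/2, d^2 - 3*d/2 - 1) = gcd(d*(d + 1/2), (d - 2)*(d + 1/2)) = d + 1/2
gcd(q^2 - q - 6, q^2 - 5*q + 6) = q - 3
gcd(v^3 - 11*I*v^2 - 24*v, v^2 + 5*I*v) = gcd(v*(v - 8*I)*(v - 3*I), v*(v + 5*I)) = v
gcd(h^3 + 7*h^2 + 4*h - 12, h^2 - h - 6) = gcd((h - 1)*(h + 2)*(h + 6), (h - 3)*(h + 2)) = h + 2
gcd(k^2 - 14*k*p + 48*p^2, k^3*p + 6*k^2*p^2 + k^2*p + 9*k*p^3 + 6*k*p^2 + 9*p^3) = 1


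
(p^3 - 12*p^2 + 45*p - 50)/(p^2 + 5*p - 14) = (p^2 - 10*p + 25)/(p + 7)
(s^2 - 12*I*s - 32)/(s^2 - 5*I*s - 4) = (s - 8*I)/(s - I)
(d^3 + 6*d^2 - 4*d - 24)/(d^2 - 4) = d + 6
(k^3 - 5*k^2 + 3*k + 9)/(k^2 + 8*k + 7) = (k^2 - 6*k + 9)/(k + 7)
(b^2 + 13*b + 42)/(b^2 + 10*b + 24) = (b + 7)/(b + 4)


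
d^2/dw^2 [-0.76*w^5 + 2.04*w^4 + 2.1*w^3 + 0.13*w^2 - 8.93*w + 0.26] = -15.2*w^3 + 24.48*w^2 + 12.6*w + 0.26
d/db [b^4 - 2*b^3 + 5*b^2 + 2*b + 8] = 4*b^3 - 6*b^2 + 10*b + 2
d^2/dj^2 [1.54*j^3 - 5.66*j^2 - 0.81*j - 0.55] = 9.24*j - 11.32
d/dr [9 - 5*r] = -5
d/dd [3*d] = 3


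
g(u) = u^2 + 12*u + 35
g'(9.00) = 30.00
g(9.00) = 224.00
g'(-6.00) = 0.00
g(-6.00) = -1.00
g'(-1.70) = 8.60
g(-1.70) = 17.49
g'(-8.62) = -5.24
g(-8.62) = 5.86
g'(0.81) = 13.62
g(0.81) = 45.38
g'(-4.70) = 2.60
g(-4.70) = 0.69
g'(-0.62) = 10.76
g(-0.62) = 27.94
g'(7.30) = 26.60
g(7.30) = 175.89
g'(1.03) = 14.06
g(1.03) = 48.42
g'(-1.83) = 8.34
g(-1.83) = 16.39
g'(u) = 2*u + 12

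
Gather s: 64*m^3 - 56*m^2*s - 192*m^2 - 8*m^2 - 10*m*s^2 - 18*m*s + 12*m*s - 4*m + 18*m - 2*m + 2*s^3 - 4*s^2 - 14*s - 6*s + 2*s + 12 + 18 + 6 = 64*m^3 - 200*m^2 + 12*m + 2*s^3 + s^2*(-10*m - 4) + s*(-56*m^2 - 6*m - 18) + 36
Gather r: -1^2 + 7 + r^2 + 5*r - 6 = r^2 + 5*r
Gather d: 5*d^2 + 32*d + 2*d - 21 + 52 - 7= 5*d^2 + 34*d + 24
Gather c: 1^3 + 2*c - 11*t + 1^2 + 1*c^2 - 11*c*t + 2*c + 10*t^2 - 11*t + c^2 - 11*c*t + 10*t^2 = 2*c^2 + c*(4 - 22*t) + 20*t^2 - 22*t + 2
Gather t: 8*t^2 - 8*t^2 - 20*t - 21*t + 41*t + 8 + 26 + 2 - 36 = 0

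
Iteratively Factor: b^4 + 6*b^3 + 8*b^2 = (b)*(b^3 + 6*b^2 + 8*b) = b^2*(b^2 + 6*b + 8) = b^2*(b + 4)*(b + 2)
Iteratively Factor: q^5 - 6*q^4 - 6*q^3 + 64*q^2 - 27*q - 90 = (q - 3)*(q^4 - 3*q^3 - 15*q^2 + 19*q + 30) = (q - 5)*(q - 3)*(q^3 + 2*q^2 - 5*q - 6) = (q - 5)*(q - 3)*(q + 1)*(q^2 + q - 6) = (q - 5)*(q - 3)*(q + 1)*(q + 3)*(q - 2)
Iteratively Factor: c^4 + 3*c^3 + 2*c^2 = (c)*(c^3 + 3*c^2 + 2*c) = c*(c + 1)*(c^2 + 2*c) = c^2*(c + 1)*(c + 2)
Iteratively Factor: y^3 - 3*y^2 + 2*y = (y)*(y^2 - 3*y + 2) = y*(y - 1)*(y - 2)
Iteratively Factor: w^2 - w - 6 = (w + 2)*(w - 3)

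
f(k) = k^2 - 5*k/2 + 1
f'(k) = 2*k - 5/2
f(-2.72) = 15.20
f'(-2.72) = -7.94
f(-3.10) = 18.36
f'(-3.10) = -8.70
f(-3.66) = 23.55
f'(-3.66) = -9.82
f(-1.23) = 5.59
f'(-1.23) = -4.96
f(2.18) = 0.30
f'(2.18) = 1.86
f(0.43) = 0.11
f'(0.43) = -1.64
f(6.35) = 25.45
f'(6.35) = 10.20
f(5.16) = 14.73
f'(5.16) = 7.82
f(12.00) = 115.00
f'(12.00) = 21.50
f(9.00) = 59.50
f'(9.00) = 15.50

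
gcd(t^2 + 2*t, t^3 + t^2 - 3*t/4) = t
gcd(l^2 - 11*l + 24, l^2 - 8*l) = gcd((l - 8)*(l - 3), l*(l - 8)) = l - 8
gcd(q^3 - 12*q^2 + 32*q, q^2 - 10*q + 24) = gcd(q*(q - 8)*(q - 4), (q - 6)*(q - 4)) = q - 4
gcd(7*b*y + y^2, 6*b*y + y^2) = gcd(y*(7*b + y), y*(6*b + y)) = y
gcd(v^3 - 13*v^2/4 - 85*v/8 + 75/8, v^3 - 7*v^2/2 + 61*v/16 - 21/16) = v - 3/4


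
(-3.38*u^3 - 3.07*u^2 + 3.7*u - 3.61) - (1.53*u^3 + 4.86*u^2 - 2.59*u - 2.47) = -4.91*u^3 - 7.93*u^2 + 6.29*u - 1.14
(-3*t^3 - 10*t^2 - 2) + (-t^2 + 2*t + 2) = -3*t^3 - 11*t^2 + 2*t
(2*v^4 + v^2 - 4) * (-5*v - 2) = -10*v^5 - 4*v^4 - 5*v^3 - 2*v^2 + 20*v + 8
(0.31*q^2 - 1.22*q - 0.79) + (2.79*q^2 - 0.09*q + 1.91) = 3.1*q^2 - 1.31*q + 1.12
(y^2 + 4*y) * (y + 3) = y^3 + 7*y^2 + 12*y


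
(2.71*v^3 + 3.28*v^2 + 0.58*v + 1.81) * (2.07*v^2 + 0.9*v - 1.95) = 5.6097*v^5 + 9.2286*v^4 - 1.1319*v^3 - 2.1273*v^2 + 0.498*v - 3.5295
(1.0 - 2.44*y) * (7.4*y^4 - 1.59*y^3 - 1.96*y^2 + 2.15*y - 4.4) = -18.056*y^5 + 11.2796*y^4 + 3.1924*y^3 - 7.206*y^2 + 12.886*y - 4.4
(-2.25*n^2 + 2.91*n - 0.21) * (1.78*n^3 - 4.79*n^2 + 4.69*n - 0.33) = -4.005*n^5 + 15.9573*n^4 - 24.8652*n^3 + 15.3963*n^2 - 1.9452*n + 0.0693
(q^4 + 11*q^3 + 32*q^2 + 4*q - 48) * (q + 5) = q^5 + 16*q^4 + 87*q^3 + 164*q^2 - 28*q - 240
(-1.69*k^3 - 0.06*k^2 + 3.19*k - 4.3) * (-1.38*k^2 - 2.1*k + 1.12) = 2.3322*k^5 + 3.6318*k^4 - 6.169*k^3 - 0.8322*k^2 + 12.6028*k - 4.816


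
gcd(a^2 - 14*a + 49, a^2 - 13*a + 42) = a - 7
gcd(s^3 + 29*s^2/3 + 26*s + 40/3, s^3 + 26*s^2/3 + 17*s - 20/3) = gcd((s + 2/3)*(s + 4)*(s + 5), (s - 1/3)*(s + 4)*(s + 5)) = s^2 + 9*s + 20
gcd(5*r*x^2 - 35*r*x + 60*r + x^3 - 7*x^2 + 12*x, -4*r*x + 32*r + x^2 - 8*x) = 1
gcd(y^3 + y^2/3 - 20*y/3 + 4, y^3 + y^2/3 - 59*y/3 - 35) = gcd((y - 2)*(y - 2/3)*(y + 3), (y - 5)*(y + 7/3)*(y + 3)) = y + 3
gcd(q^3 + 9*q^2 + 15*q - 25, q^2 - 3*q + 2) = q - 1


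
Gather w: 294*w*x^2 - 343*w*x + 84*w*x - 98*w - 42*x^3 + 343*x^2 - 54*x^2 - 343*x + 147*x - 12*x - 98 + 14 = w*(294*x^2 - 259*x - 98) - 42*x^3 + 289*x^2 - 208*x - 84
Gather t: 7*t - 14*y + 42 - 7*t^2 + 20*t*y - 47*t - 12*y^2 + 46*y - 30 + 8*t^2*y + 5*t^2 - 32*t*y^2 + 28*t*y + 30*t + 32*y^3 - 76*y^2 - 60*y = t^2*(8*y - 2) + t*(-32*y^2 + 48*y - 10) + 32*y^3 - 88*y^2 - 28*y + 12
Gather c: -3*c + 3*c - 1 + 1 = 0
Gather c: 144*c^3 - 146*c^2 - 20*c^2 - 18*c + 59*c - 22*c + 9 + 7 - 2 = 144*c^3 - 166*c^2 + 19*c + 14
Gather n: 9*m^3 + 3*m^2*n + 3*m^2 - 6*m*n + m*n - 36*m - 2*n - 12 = 9*m^3 + 3*m^2 - 36*m + n*(3*m^2 - 5*m - 2) - 12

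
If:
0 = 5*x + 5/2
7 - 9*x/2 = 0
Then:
No Solution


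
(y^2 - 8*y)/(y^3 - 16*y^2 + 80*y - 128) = y/(y^2 - 8*y + 16)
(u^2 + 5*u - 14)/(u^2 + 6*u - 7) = (u - 2)/(u - 1)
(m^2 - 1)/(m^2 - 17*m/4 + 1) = 4*(m^2 - 1)/(4*m^2 - 17*m + 4)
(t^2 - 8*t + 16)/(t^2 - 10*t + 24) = (t - 4)/(t - 6)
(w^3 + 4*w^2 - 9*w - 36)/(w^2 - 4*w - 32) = (w^2 - 9)/(w - 8)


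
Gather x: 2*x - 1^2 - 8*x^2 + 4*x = -8*x^2 + 6*x - 1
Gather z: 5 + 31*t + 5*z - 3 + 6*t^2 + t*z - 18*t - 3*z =6*t^2 + 13*t + z*(t + 2) + 2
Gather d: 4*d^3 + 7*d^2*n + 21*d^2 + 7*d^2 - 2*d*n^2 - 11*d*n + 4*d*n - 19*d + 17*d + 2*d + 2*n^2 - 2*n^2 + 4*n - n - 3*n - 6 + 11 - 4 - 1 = 4*d^3 + d^2*(7*n + 28) + d*(-2*n^2 - 7*n)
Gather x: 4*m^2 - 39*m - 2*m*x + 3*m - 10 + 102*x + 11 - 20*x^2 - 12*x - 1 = 4*m^2 - 36*m - 20*x^2 + x*(90 - 2*m)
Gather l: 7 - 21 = -14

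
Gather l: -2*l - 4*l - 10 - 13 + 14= -6*l - 9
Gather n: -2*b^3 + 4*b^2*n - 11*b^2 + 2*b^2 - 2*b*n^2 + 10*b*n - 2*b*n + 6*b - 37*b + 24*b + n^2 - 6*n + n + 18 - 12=-2*b^3 - 9*b^2 - 7*b + n^2*(1 - 2*b) + n*(4*b^2 + 8*b - 5) + 6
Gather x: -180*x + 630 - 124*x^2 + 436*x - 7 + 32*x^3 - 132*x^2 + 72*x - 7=32*x^3 - 256*x^2 + 328*x + 616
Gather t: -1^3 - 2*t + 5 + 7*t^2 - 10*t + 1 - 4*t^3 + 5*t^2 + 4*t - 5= -4*t^3 + 12*t^2 - 8*t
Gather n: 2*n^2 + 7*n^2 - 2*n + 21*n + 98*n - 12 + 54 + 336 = 9*n^2 + 117*n + 378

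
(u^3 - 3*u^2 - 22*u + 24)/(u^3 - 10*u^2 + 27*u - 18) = (u + 4)/(u - 3)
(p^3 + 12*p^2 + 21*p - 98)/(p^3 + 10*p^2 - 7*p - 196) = (p - 2)/(p - 4)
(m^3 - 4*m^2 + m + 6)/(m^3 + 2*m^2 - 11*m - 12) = (m - 2)/(m + 4)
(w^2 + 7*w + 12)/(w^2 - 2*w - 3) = (w^2 + 7*w + 12)/(w^2 - 2*w - 3)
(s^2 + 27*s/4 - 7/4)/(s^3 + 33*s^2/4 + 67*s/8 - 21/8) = 2/(2*s + 3)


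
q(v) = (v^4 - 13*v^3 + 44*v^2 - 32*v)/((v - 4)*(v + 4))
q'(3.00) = -2.10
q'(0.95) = -1.31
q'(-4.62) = 602.11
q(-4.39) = 751.73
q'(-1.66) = 27.51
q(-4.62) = 528.50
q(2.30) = -2.71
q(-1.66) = -18.23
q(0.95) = 0.07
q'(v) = (4*v^3 - 39*v^2 + 88*v - 32)/((v - 4)*(v + 4)) - (v^4 - 13*v^3 + 44*v^2 - 32*v)/((v - 4)*(v + 4)^2) - (v^4 - 13*v^3 + 44*v^2 - 32*v)/((v - 4)^2*(v + 4))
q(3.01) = -4.31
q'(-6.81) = 3.77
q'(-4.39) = 1556.13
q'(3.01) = -2.10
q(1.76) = -1.45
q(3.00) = -4.29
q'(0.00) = 2.00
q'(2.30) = -2.35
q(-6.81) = 280.32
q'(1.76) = -2.25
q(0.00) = 0.00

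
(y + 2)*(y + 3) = y^2 + 5*y + 6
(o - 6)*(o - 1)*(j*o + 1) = j*o^3 - 7*j*o^2 + 6*j*o + o^2 - 7*o + 6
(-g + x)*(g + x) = -g^2 + x^2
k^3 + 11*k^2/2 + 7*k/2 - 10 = (k - 1)*(k + 5/2)*(k + 4)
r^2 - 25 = (r - 5)*(r + 5)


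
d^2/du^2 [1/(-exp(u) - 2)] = (2 - exp(u))*exp(u)/(exp(u) + 2)^3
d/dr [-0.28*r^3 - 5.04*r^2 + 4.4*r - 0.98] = -0.84*r^2 - 10.08*r + 4.4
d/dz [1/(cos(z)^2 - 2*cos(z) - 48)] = 2*(cos(z) - 1)*sin(z)/(sin(z)^2 + 2*cos(z) + 47)^2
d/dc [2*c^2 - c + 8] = 4*c - 1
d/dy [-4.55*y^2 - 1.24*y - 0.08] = -9.1*y - 1.24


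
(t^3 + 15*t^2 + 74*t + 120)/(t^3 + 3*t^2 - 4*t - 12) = (t^3 + 15*t^2 + 74*t + 120)/(t^3 + 3*t^2 - 4*t - 12)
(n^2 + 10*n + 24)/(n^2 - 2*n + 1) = (n^2 + 10*n + 24)/(n^2 - 2*n + 1)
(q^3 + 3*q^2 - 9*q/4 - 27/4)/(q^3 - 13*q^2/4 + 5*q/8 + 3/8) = 2*(4*q^3 + 12*q^2 - 9*q - 27)/(8*q^3 - 26*q^2 + 5*q + 3)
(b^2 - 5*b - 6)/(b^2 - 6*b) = (b + 1)/b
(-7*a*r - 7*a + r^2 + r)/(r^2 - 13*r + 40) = (-7*a*r - 7*a + r^2 + r)/(r^2 - 13*r + 40)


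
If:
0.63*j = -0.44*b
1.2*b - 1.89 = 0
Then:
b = 1.58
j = -1.10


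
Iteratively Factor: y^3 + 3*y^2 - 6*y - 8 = (y - 2)*(y^2 + 5*y + 4) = (y - 2)*(y + 1)*(y + 4)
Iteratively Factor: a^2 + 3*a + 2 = (a + 2)*(a + 1)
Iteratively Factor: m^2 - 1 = (m + 1)*(m - 1)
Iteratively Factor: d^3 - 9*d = (d - 3)*(d^2 + 3*d) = d*(d - 3)*(d + 3)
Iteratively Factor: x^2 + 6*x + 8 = (x + 4)*(x + 2)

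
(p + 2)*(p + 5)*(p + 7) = p^3 + 14*p^2 + 59*p + 70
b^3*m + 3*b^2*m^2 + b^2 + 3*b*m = b*(b + 3*m)*(b*m + 1)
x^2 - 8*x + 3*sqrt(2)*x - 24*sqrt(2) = (x - 8)*(x + 3*sqrt(2))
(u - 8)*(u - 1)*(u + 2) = u^3 - 7*u^2 - 10*u + 16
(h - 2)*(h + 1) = h^2 - h - 2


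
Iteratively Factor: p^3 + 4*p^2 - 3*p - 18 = (p + 3)*(p^2 + p - 6) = (p - 2)*(p + 3)*(p + 3)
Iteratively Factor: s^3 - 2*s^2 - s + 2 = (s - 1)*(s^2 - s - 2) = (s - 1)*(s + 1)*(s - 2)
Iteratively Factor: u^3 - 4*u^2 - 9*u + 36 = (u + 3)*(u^2 - 7*u + 12) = (u - 4)*(u + 3)*(u - 3)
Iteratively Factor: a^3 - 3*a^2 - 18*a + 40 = (a - 2)*(a^2 - a - 20) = (a - 5)*(a - 2)*(a + 4)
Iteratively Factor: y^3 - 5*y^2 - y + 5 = (y - 5)*(y^2 - 1) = (y - 5)*(y - 1)*(y + 1)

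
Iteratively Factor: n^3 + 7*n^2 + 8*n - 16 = (n + 4)*(n^2 + 3*n - 4) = (n + 4)^2*(n - 1)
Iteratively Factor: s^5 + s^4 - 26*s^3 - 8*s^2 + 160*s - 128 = (s - 2)*(s^4 + 3*s^3 - 20*s^2 - 48*s + 64) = (s - 2)*(s + 4)*(s^3 - s^2 - 16*s + 16) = (s - 4)*(s - 2)*(s + 4)*(s^2 + 3*s - 4) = (s - 4)*(s - 2)*(s - 1)*(s + 4)*(s + 4)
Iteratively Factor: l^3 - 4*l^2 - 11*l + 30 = (l - 5)*(l^2 + l - 6) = (l - 5)*(l - 2)*(l + 3)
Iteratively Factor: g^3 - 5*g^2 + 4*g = (g - 1)*(g^2 - 4*g) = g*(g - 1)*(g - 4)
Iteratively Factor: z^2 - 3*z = (z - 3)*(z)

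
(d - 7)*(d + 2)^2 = d^3 - 3*d^2 - 24*d - 28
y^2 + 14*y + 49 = (y + 7)^2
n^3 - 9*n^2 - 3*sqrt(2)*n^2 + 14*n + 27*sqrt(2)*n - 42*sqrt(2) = (n - 7)*(n - 2)*(n - 3*sqrt(2))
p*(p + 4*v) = p^2 + 4*p*v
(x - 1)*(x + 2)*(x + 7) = x^3 + 8*x^2 + 5*x - 14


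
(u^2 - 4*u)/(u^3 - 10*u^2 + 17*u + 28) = u/(u^2 - 6*u - 7)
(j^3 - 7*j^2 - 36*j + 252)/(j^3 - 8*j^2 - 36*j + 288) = (j - 7)/(j - 8)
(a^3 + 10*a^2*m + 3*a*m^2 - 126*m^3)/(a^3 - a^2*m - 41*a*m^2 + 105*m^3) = (a + 6*m)/(a - 5*m)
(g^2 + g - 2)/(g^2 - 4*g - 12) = (g - 1)/(g - 6)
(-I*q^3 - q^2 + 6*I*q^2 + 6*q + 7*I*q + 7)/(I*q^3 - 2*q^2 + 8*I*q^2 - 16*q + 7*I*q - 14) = (-q^2 + q*(7 + I) - 7*I)/(q^2 + q*(7 + 2*I) + 14*I)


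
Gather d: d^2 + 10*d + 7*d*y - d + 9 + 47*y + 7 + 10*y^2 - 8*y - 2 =d^2 + d*(7*y + 9) + 10*y^2 + 39*y + 14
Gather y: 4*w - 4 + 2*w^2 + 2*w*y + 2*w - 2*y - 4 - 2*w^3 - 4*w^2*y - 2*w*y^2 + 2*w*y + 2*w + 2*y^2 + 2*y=-2*w^3 + 2*w^2 + 8*w + y^2*(2 - 2*w) + y*(-4*w^2 + 4*w) - 8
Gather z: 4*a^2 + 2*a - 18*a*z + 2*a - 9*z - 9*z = 4*a^2 + 4*a + z*(-18*a - 18)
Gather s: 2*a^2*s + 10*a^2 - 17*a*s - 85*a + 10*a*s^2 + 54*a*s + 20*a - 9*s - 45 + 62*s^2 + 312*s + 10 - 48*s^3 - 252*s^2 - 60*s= 10*a^2 - 65*a - 48*s^3 + s^2*(10*a - 190) + s*(2*a^2 + 37*a + 243) - 35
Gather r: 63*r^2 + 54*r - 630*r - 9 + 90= 63*r^2 - 576*r + 81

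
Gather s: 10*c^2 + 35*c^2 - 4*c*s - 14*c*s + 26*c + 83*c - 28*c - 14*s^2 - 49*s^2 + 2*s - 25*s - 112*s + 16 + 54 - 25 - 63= 45*c^2 + 81*c - 63*s^2 + s*(-18*c - 135) - 18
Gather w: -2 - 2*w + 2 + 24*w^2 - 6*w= 24*w^2 - 8*w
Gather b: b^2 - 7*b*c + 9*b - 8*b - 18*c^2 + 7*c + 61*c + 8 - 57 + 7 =b^2 + b*(1 - 7*c) - 18*c^2 + 68*c - 42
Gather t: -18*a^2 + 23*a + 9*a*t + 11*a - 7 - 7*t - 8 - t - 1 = -18*a^2 + 34*a + t*(9*a - 8) - 16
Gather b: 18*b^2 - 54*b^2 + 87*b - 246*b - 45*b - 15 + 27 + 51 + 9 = -36*b^2 - 204*b + 72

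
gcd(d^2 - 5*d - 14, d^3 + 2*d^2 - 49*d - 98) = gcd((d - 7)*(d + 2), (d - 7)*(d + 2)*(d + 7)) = d^2 - 5*d - 14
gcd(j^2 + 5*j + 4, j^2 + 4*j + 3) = j + 1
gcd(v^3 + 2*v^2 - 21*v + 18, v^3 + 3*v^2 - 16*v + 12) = v^2 + 5*v - 6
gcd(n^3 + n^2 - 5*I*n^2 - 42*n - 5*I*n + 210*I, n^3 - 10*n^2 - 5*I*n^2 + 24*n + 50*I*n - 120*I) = n^2 + n*(-6 - 5*I) + 30*I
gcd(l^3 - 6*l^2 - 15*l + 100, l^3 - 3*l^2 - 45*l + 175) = l^2 - 10*l + 25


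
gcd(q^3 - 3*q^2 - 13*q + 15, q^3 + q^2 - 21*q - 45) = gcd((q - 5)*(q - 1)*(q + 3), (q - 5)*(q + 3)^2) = q^2 - 2*q - 15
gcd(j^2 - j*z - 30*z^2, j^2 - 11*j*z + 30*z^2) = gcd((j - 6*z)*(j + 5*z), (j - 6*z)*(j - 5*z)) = -j + 6*z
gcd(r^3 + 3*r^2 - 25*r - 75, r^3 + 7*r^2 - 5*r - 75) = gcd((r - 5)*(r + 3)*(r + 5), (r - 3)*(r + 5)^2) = r + 5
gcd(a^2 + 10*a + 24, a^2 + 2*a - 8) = a + 4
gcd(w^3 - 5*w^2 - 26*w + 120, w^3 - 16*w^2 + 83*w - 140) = w - 4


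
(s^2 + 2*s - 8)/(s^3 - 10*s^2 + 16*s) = (s + 4)/(s*(s - 8))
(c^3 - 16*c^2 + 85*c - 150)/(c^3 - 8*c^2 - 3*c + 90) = (c - 5)/(c + 3)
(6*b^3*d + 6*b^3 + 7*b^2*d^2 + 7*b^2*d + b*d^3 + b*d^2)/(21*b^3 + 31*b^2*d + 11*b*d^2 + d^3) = b*(6*b*d + 6*b + d^2 + d)/(21*b^2 + 10*b*d + d^2)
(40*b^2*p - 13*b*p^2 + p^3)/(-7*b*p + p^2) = (-40*b^2 + 13*b*p - p^2)/(7*b - p)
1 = 1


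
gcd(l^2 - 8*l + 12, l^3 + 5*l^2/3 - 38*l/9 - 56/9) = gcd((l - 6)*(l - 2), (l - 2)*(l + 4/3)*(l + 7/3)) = l - 2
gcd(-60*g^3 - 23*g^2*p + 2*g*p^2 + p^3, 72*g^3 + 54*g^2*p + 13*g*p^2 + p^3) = 12*g^2 + 7*g*p + p^2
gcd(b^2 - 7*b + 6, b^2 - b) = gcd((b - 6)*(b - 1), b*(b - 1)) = b - 1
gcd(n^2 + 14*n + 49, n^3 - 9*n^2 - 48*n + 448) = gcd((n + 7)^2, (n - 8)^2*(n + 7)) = n + 7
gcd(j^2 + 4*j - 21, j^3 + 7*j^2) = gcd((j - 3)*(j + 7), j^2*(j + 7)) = j + 7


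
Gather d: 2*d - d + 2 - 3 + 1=d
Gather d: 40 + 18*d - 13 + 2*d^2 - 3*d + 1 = 2*d^2 + 15*d + 28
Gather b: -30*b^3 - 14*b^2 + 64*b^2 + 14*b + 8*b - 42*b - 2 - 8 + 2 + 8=-30*b^3 + 50*b^2 - 20*b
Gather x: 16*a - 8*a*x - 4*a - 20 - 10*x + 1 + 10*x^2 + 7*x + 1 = 12*a + 10*x^2 + x*(-8*a - 3) - 18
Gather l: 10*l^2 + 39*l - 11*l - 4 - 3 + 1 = 10*l^2 + 28*l - 6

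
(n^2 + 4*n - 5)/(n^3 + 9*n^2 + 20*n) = (n - 1)/(n*(n + 4))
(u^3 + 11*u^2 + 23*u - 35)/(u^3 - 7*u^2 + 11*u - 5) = (u^2 + 12*u + 35)/(u^2 - 6*u + 5)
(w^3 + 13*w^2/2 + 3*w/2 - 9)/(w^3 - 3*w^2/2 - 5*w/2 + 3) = (w + 6)/(w - 2)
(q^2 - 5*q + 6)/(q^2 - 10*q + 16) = (q - 3)/(q - 8)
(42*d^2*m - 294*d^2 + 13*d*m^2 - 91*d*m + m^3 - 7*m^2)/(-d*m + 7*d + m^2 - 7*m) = (-42*d^2 - 13*d*m - m^2)/(d - m)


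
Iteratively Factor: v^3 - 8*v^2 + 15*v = (v)*(v^2 - 8*v + 15) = v*(v - 5)*(v - 3)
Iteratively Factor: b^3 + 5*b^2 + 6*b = (b)*(b^2 + 5*b + 6) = b*(b + 3)*(b + 2)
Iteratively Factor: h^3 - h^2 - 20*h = (h - 5)*(h^2 + 4*h) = h*(h - 5)*(h + 4)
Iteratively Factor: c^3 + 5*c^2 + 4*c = (c)*(c^2 + 5*c + 4) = c*(c + 1)*(c + 4)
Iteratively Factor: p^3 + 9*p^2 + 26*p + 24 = (p + 4)*(p^2 + 5*p + 6) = (p + 3)*(p + 4)*(p + 2)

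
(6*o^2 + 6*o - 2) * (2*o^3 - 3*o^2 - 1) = 12*o^5 - 6*o^4 - 22*o^3 - 6*o + 2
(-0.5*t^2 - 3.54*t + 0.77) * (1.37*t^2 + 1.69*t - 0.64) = -0.685*t^4 - 5.6948*t^3 - 4.6077*t^2 + 3.5669*t - 0.4928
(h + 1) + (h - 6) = 2*h - 5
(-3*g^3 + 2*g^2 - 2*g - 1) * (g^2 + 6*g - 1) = -3*g^5 - 16*g^4 + 13*g^3 - 15*g^2 - 4*g + 1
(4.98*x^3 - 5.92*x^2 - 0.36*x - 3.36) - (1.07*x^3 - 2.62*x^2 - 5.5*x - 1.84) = 3.91*x^3 - 3.3*x^2 + 5.14*x - 1.52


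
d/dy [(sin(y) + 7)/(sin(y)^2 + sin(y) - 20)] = (-14*sin(y) + cos(y)^2 - 28)*cos(y)/(sin(y)^2 + sin(y) - 20)^2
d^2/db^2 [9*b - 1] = 0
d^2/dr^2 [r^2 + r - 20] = 2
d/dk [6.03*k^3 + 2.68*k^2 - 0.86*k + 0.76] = 18.09*k^2 + 5.36*k - 0.86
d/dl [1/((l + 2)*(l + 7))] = (-2*l - 9)/(l^4 + 18*l^3 + 109*l^2 + 252*l + 196)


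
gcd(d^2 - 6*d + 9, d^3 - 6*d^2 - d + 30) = d - 3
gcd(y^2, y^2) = y^2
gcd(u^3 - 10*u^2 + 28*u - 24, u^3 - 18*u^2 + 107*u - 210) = u - 6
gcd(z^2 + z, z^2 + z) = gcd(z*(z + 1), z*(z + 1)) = z^2 + z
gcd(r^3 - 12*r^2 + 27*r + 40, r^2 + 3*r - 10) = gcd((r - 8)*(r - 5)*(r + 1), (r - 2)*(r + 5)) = 1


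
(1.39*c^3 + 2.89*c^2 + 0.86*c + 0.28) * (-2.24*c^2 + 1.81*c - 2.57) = -3.1136*c^5 - 3.9577*c^4 - 0.267799999999999*c^3 - 6.4979*c^2 - 1.7034*c - 0.7196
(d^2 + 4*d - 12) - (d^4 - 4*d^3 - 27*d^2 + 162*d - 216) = -d^4 + 4*d^3 + 28*d^2 - 158*d + 204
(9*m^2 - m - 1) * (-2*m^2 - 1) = -18*m^4 + 2*m^3 - 7*m^2 + m + 1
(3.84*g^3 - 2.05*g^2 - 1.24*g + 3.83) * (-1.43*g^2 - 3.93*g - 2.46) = -5.4912*g^5 - 12.1597*g^4 + 0.383300000000001*g^3 + 4.4393*g^2 - 12.0015*g - 9.4218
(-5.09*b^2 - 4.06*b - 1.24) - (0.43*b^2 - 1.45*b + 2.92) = -5.52*b^2 - 2.61*b - 4.16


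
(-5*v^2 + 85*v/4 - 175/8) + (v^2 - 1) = -4*v^2 + 85*v/4 - 183/8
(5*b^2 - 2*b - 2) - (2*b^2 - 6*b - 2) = 3*b^2 + 4*b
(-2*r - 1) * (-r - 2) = 2*r^2 + 5*r + 2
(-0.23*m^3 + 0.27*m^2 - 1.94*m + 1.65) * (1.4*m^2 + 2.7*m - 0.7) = -0.322*m^5 - 0.243*m^4 - 1.826*m^3 - 3.117*m^2 + 5.813*m - 1.155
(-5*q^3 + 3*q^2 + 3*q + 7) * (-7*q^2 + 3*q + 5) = 35*q^5 - 36*q^4 - 37*q^3 - 25*q^2 + 36*q + 35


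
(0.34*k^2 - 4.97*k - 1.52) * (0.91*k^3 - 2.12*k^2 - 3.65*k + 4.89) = 0.3094*k^5 - 5.2435*k^4 + 7.9122*k^3 + 23.0255*k^2 - 18.7553*k - 7.4328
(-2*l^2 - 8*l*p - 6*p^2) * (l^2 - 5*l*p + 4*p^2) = -2*l^4 + 2*l^3*p + 26*l^2*p^2 - 2*l*p^3 - 24*p^4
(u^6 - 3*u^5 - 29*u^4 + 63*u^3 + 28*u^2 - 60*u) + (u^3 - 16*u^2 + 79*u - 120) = u^6 - 3*u^5 - 29*u^4 + 64*u^3 + 12*u^2 + 19*u - 120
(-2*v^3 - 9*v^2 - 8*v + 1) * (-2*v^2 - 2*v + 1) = 4*v^5 + 22*v^4 + 32*v^3 + 5*v^2 - 10*v + 1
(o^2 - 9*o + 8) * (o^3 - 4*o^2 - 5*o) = o^5 - 13*o^4 + 39*o^3 + 13*o^2 - 40*o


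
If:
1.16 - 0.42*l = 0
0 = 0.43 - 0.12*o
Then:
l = 2.76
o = 3.58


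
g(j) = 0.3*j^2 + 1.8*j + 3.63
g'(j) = 0.6*j + 1.8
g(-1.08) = 2.04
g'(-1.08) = 1.15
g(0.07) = 3.76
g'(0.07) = 1.84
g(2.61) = 10.37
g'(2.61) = 3.37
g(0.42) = 4.44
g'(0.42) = 2.05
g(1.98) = 8.37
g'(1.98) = 2.99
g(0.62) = 4.86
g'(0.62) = 2.17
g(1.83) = 7.93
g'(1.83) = 2.90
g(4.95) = 19.89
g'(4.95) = 4.77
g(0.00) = 3.63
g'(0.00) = 1.80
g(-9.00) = 11.73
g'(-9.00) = -3.60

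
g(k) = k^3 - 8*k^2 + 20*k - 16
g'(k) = 3*k^2 - 16*k + 20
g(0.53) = -7.50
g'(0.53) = 12.36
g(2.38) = -0.23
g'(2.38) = -1.09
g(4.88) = 7.30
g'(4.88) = 13.36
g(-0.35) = -24.02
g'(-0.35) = 25.97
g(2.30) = -0.15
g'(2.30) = -0.93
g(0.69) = -5.68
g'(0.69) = 10.39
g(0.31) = -10.54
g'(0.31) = 15.33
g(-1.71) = -78.59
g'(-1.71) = 56.13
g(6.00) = 32.00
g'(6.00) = 32.00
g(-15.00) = -5491.00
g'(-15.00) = 935.00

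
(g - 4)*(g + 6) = g^2 + 2*g - 24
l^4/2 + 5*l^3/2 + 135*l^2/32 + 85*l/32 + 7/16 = (l/2 + 1)*(l + 1/4)*(l + 1)*(l + 7/4)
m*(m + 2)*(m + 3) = m^3 + 5*m^2 + 6*m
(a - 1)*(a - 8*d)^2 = a^3 - 16*a^2*d - a^2 + 64*a*d^2 + 16*a*d - 64*d^2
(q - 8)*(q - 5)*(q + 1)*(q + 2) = q^4 - 10*q^3 + 3*q^2 + 94*q + 80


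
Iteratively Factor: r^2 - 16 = (r - 4)*(r + 4)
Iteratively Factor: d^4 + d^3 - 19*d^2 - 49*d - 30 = (d - 5)*(d^3 + 6*d^2 + 11*d + 6) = (d - 5)*(d + 3)*(d^2 + 3*d + 2) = (d - 5)*(d + 1)*(d + 3)*(d + 2)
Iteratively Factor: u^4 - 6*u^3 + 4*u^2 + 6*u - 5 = (u + 1)*(u^3 - 7*u^2 + 11*u - 5) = (u - 1)*(u + 1)*(u^2 - 6*u + 5) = (u - 5)*(u - 1)*(u + 1)*(u - 1)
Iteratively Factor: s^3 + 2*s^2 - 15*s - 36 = (s + 3)*(s^2 - s - 12) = (s - 4)*(s + 3)*(s + 3)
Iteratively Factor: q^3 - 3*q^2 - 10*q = (q - 5)*(q^2 + 2*q) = (q - 5)*(q + 2)*(q)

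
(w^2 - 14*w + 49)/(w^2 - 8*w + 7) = (w - 7)/(w - 1)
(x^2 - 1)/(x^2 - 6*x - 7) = (x - 1)/(x - 7)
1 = 1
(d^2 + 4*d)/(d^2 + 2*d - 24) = d*(d + 4)/(d^2 + 2*d - 24)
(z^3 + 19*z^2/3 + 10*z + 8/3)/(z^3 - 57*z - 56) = (3*z^3 + 19*z^2 + 30*z + 8)/(3*(z^3 - 57*z - 56))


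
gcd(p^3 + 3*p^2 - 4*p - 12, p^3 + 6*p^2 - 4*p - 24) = p^2 - 4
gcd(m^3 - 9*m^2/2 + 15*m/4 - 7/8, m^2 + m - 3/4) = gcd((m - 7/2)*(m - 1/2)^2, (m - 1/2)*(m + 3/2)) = m - 1/2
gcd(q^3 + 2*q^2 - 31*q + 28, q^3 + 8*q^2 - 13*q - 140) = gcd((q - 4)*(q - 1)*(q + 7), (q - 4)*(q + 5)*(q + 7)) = q^2 + 3*q - 28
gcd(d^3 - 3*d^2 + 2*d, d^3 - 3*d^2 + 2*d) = d^3 - 3*d^2 + 2*d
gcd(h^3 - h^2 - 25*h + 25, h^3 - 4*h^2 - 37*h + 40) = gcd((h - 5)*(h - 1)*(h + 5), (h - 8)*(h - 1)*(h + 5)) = h^2 + 4*h - 5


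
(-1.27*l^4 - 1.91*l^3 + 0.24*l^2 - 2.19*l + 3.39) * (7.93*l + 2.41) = -10.0711*l^5 - 18.207*l^4 - 2.6999*l^3 - 16.7883*l^2 + 21.6048*l + 8.1699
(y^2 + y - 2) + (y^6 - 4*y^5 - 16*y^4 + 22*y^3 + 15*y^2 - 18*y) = y^6 - 4*y^5 - 16*y^4 + 22*y^3 + 16*y^2 - 17*y - 2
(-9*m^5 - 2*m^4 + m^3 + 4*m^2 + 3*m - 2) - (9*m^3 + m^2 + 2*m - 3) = -9*m^5 - 2*m^4 - 8*m^3 + 3*m^2 + m + 1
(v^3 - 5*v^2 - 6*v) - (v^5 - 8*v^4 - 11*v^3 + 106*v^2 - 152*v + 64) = -v^5 + 8*v^4 + 12*v^3 - 111*v^2 + 146*v - 64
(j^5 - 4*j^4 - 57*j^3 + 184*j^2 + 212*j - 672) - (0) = j^5 - 4*j^4 - 57*j^3 + 184*j^2 + 212*j - 672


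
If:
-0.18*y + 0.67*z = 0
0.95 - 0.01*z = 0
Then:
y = 353.61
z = 95.00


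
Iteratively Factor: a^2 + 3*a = (a)*(a + 3)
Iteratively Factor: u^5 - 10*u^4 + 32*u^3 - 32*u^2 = (u - 4)*(u^4 - 6*u^3 + 8*u^2) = (u - 4)*(u - 2)*(u^3 - 4*u^2) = (u - 4)^2*(u - 2)*(u^2) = u*(u - 4)^2*(u - 2)*(u)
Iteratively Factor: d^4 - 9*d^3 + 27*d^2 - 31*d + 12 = (d - 4)*(d^3 - 5*d^2 + 7*d - 3) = (d - 4)*(d - 1)*(d^2 - 4*d + 3) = (d - 4)*(d - 3)*(d - 1)*(d - 1)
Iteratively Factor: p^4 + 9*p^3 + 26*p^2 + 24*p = (p + 2)*(p^3 + 7*p^2 + 12*p) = (p + 2)*(p + 4)*(p^2 + 3*p) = (p + 2)*(p + 3)*(p + 4)*(p)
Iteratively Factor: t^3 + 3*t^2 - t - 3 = (t + 3)*(t^2 - 1) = (t - 1)*(t + 3)*(t + 1)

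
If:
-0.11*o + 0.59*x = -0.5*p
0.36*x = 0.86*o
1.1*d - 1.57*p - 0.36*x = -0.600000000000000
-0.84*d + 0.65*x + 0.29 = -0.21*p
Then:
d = 0.09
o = -0.22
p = 0.56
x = -0.52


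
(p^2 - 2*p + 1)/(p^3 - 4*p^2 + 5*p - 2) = 1/(p - 2)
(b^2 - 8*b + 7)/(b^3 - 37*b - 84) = (b - 1)/(b^2 + 7*b + 12)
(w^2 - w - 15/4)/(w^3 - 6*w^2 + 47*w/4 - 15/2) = (2*w + 3)/(2*w^2 - 7*w + 6)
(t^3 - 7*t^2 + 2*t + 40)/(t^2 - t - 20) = (t^2 - 2*t - 8)/(t + 4)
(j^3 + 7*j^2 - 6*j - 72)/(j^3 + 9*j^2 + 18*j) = (j^2 + j - 12)/(j*(j + 3))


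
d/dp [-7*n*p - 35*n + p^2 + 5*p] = -7*n + 2*p + 5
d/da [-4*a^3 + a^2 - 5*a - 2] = -12*a^2 + 2*a - 5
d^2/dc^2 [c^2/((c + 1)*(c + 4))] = 2*(-5*c^3 - 12*c^2 + 16)/(c^6 + 15*c^5 + 87*c^4 + 245*c^3 + 348*c^2 + 240*c + 64)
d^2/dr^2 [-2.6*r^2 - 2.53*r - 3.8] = -5.20000000000000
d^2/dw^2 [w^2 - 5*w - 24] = 2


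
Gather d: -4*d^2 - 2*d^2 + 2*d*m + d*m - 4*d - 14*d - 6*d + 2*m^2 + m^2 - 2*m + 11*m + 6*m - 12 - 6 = -6*d^2 + d*(3*m - 24) + 3*m^2 + 15*m - 18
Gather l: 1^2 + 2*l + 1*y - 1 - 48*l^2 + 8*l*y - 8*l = -48*l^2 + l*(8*y - 6) + y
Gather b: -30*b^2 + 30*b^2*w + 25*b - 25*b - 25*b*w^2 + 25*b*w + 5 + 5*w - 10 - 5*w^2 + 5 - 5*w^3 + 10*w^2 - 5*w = b^2*(30*w - 30) + b*(-25*w^2 + 25*w) - 5*w^3 + 5*w^2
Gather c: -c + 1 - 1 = -c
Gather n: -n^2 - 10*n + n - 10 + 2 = -n^2 - 9*n - 8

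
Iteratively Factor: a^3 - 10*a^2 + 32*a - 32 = (a - 4)*(a^2 - 6*a + 8) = (a - 4)^2*(a - 2)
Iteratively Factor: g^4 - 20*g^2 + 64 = (g - 2)*(g^3 + 2*g^2 - 16*g - 32) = (g - 4)*(g - 2)*(g^2 + 6*g + 8) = (g - 4)*(g - 2)*(g + 2)*(g + 4)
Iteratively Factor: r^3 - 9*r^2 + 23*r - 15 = (r - 3)*(r^2 - 6*r + 5) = (r - 3)*(r - 1)*(r - 5)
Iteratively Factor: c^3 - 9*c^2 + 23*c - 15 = (c - 5)*(c^2 - 4*c + 3) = (c - 5)*(c - 3)*(c - 1)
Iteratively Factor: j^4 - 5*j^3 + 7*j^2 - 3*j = (j)*(j^3 - 5*j^2 + 7*j - 3) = j*(j - 1)*(j^2 - 4*j + 3) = j*(j - 1)^2*(j - 3)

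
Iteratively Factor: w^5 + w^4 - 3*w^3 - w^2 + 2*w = (w - 1)*(w^4 + 2*w^3 - w^2 - 2*w) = (w - 1)^2*(w^3 + 3*w^2 + 2*w) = (w - 1)^2*(w + 1)*(w^2 + 2*w) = (w - 1)^2*(w + 1)*(w + 2)*(w)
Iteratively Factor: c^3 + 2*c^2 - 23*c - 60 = (c + 4)*(c^2 - 2*c - 15) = (c - 5)*(c + 4)*(c + 3)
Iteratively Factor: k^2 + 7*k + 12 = (k + 3)*(k + 4)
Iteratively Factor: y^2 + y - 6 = (y + 3)*(y - 2)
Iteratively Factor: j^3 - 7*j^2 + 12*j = (j - 3)*(j^2 - 4*j) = j*(j - 3)*(j - 4)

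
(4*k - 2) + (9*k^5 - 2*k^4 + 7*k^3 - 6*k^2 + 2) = 9*k^5 - 2*k^4 + 7*k^3 - 6*k^2 + 4*k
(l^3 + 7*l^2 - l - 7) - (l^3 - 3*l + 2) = 7*l^2 + 2*l - 9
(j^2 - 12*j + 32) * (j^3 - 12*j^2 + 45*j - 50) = j^5 - 24*j^4 + 221*j^3 - 974*j^2 + 2040*j - 1600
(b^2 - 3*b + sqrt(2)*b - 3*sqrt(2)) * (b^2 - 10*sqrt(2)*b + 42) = b^4 - 9*sqrt(2)*b^3 - 3*b^3 + 22*b^2 + 27*sqrt(2)*b^2 - 66*b + 42*sqrt(2)*b - 126*sqrt(2)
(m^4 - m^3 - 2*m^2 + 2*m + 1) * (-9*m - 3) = -9*m^5 + 6*m^4 + 21*m^3 - 12*m^2 - 15*m - 3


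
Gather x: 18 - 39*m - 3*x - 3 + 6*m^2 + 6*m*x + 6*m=6*m^2 - 33*m + x*(6*m - 3) + 15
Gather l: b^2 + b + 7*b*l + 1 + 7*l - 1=b^2 + b + l*(7*b + 7)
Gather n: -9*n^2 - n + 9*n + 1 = -9*n^2 + 8*n + 1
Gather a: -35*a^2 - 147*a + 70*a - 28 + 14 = -35*a^2 - 77*a - 14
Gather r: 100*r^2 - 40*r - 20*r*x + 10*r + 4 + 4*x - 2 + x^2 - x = 100*r^2 + r*(-20*x - 30) + x^2 + 3*x + 2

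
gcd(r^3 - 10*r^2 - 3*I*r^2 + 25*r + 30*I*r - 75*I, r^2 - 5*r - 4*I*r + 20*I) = r - 5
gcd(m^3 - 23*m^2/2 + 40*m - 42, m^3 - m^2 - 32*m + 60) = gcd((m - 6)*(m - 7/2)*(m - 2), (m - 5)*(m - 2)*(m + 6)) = m - 2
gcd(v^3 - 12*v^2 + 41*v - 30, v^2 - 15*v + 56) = 1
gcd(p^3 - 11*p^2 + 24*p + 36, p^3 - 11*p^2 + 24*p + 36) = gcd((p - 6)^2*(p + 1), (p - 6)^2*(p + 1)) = p^3 - 11*p^2 + 24*p + 36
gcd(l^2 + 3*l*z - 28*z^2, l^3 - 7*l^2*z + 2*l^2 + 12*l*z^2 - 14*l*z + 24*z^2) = -l + 4*z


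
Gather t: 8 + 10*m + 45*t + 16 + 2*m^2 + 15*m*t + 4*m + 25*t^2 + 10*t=2*m^2 + 14*m + 25*t^2 + t*(15*m + 55) + 24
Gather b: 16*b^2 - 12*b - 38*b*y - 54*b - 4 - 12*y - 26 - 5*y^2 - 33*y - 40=16*b^2 + b*(-38*y - 66) - 5*y^2 - 45*y - 70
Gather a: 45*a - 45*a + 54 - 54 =0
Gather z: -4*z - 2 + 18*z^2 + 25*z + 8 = 18*z^2 + 21*z + 6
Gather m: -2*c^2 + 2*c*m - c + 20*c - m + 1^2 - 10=-2*c^2 + 19*c + m*(2*c - 1) - 9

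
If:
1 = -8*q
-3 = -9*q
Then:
No Solution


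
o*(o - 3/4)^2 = o^3 - 3*o^2/2 + 9*o/16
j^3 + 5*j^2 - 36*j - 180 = (j - 6)*(j + 5)*(j + 6)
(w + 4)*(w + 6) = w^2 + 10*w + 24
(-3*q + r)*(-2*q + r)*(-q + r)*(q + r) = -6*q^4 + 5*q^3*r + 5*q^2*r^2 - 5*q*r^3 + r^4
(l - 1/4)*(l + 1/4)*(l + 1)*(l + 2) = l^4 + 3*l^3 + 31*l^2/16 - 3*l/16 - 1/8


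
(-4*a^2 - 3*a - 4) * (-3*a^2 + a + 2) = 12*a^4 + 5*a^3 + a^2 - 10*a - 8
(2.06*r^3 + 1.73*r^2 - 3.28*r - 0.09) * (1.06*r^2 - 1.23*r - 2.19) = 2.1836*r^5 - 0.7*r^4 - 10.1161*r^3 + 0.1503*r^2 + 7.2939*r + 0.1971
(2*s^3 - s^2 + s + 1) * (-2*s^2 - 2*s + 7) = -4*s^5 - 2*s^4 + 14*s^3 - 11*s^2 + 5*s + 7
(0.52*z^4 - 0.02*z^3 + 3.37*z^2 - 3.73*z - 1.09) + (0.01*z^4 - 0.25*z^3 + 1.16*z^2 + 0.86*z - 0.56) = 0.53*z^4 - 0.27*z^3 + 4.53*z^2 - 2.87*z - 1.65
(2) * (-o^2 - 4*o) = -2*o^2 - 8*o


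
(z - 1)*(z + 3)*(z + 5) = z^3 + 7*z^2 + 7*z - 15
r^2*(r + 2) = r^3 + 2*r^2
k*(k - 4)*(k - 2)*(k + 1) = k^4 - 5*k^3 + 2*k^2 + 8*k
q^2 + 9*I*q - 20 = (q + 4*I)*(q + 5*I)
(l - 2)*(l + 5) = l^2 + 3*l - 10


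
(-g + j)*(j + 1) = -g*j - g + j^2 + j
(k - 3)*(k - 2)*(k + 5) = k^3 - 19*k + 30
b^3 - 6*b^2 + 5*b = b*(b - 5)*(b - 1)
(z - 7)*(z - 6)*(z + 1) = z^3 - 12*z^2 + 29*z + 42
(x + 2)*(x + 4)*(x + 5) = x^3 + 11*x^2 + 38*x + 40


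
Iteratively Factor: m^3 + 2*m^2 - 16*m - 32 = (m + 4)*(m^2 - 2*m - 8) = (m - 4)*(m + 4)*(m + 2)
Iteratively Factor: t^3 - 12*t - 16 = (t + 2)*(t^2 - 2*t - 8) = (t - 4)*(t + 2)*(t + 2)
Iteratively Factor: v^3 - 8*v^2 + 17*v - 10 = (v - 5)*(v^2 - 3*v + 2) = (v - 5)*(v - 1)*(v - 2)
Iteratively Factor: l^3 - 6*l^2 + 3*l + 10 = (l - 5)*(l^2 - l - 2) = (l - 5)*(l + 1)*(l - 2)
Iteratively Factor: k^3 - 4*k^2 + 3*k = (k - 3)*(k^2 - k) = (k - 3)*(k - 1)*(k)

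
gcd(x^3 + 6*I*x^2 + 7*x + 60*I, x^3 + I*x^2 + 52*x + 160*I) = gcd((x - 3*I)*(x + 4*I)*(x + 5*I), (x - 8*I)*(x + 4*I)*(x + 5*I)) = x^2 + 9*I*x - 20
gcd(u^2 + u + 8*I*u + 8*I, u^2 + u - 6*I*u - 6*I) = u + 1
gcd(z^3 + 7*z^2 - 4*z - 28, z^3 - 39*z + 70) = z^2 + 5*z - 14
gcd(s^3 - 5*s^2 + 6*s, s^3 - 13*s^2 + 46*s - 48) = s^2 - 5*s + 6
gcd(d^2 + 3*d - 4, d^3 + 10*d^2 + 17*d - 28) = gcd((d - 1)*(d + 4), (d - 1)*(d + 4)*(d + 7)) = d^2 + 3*d - 4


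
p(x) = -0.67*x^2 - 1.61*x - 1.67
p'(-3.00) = 2.41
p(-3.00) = -2.87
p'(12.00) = -17.69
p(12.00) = -117.47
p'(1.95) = -4.22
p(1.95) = -7.36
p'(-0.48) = -0.97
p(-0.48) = -1.05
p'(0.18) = -1.85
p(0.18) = -1.98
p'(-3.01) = 2.42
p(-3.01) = -2.89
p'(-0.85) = -0.47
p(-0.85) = -0.79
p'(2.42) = -4.85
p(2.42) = -9.49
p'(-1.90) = 0.94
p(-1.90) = -1.03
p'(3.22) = -5.92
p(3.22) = -13.80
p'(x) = -1.34*x - 1.61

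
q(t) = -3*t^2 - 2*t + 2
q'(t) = -6*t - 2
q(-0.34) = 2.33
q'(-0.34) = 0.04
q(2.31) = -18.63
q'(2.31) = -15.86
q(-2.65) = -13.77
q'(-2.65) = 13.90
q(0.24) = 1.35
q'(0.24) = -3.44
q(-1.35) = -0.77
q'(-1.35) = 6.10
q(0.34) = 0.97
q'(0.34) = -4.04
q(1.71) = -10.19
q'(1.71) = -12.26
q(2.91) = -29.22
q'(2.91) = -19.46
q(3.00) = -31.00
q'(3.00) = -20.00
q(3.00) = -31.00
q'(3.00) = -20.00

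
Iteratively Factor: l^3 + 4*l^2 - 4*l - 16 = (l + 2)*(l^2 + 2*l - 8) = (l - 2)*(l + 2)*(l + 4)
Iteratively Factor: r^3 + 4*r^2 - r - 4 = (r + 4)*(r^2 - 1) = (r - 1)*(r + 4)*(r + 1)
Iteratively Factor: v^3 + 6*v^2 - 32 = (v + 4)*(v^2 + 2*v - 8) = (v + 4)^2*(v - 2)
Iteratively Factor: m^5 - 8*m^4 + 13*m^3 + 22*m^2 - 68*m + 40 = (m - 1)*(m^4 - 7*m^3 + 6*m^2 + 28*m - 40) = (m - 1)*(m + 2)*(m^3 - 9*m^2 + 24*m - 20) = (m - 2)*(m - 1)*(m + 2)*(m^2 - 7*m + 10) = (m - 2)^2*(m - 1)*(m + 2)*(m - 5)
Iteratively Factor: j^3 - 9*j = (j)*(j^2 - 9) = j*(j - 3)*(j + 3)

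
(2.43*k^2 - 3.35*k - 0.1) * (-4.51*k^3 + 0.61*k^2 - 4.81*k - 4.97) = -10.9593*k^5 + 16.5908*k^4 - 13.2808*k^3 + 3.9754*k^2 + 17.1305*k + 0.497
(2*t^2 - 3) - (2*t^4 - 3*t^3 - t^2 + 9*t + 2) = -2*t^4 + 3*t^3 + 3*t^2 - 9*t - 5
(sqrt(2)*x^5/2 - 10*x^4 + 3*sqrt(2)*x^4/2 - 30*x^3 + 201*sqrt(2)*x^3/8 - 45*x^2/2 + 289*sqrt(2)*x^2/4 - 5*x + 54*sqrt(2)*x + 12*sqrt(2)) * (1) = sqrt(2)*x^5/2 - 10*x^4 + 3*sqrt(2)*x^4/2 - 30*x^3 + 201*sqrt(2)*x^3/8 - 45*x^2/2 + 289*sqrt(2)*x^2/4 - 5*x + 54*sqrt(2)*x + 12*sqrt(2)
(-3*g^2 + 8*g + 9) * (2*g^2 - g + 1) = -6*g^4 + 19*g^3 + 7*g^2 - g + 9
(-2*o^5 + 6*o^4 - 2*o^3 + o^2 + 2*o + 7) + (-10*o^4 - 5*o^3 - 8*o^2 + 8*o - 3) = -2*o^5 - 4*o^4 - 7*o^3 - 7*o^2 + 10*o + 4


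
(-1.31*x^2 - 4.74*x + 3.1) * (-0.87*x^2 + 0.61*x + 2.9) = 1.1397*x^4 + 3.3247*x^3 - 9.3874*x^2 - 11.855*x + 8.99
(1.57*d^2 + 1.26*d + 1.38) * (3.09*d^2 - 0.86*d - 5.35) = 4.8513*d^4 + 2.5432*d^3 - 5.2189*d^2 - 7.9278*d - 7.383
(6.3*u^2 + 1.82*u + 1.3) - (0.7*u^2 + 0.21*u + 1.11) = 5.6*u^2 + 1.61*u + 0.19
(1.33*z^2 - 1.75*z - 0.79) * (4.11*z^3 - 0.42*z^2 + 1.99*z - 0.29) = 5.4663*z^5 - 7.7511*z^4 + 0.134799999999999*z^3 - 3.5364*z^2 - 1.0646*z + 0.2291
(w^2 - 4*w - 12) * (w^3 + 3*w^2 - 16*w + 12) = w^5 - w^4 - 40*w^3 + 40*w^2 + 144*w - 144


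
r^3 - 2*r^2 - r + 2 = (r - 2)*(r - 1)*(r + 1)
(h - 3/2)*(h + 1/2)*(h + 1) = h^3 - 7*h/4 - 3/4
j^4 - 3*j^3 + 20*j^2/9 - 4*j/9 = j*(j - 2)*(j - 2/3)*(j - 1/3)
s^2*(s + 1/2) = s^3 + s^2/2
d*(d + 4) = d^2 + 4*d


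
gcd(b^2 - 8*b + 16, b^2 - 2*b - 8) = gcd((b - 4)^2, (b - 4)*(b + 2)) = b - 4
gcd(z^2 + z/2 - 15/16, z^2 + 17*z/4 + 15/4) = z + 5/4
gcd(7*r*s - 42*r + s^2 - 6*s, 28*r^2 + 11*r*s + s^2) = 7*r + s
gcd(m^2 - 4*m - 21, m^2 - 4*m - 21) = m^2 - 4*m - 21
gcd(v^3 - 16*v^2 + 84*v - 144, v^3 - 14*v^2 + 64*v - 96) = v^2 - 10*v + 24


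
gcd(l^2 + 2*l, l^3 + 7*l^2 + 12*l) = l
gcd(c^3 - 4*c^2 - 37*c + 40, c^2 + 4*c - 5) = c^2 + 4*c - 5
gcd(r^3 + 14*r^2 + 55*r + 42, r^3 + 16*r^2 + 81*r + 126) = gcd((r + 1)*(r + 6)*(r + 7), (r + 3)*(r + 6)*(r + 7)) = r^2 + 13*r + 42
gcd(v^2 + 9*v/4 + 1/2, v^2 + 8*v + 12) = v + 2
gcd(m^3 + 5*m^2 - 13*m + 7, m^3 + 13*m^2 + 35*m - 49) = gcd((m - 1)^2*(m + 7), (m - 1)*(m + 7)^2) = m^2 + 6*m - 7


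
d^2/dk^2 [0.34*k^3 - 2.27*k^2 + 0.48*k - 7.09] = 2.04*k - 4.54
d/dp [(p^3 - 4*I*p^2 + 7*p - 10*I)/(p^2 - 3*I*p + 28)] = (p^4 - 6*I*p^3 + 65*p^2 - 204*I*p + 226)/(p^4 - 6*I*p^3 + 47*p^2 - 168*I*p + 784)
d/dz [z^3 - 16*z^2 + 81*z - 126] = 3*z^2 - 32*z + 81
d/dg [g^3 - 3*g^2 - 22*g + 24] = 3*g^2 - 6*g - 22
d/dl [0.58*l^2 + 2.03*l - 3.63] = 1.16*l + 2.03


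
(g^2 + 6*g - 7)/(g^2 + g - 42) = (g - 1)/(g - 6)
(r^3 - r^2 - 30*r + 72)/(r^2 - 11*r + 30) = (r^3 - r^2 - 30*r + 72)/(r^2 - 11*r + 30)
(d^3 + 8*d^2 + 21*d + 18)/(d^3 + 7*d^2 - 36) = (d^2 + 5*d + 6)/(d^2 + 4*d - 12)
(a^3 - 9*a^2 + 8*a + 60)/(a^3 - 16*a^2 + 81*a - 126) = (a^2 - 3*a - 10)/(a^2 - 10*a + 21)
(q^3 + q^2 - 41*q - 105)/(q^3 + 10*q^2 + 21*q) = (q^2 - 2*q - 35)/(q*(q + 7))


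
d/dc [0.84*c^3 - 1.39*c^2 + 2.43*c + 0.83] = 2.52*c^2 - 2.78*c + 2.43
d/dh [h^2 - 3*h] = 2*h - 3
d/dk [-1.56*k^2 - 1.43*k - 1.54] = -3.12*k - 1.43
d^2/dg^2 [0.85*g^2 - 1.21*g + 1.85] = 1.70000000000000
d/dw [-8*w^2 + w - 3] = 1 - 16*w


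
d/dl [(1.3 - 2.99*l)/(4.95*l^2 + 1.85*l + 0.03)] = (14.8005*l^2 - 12.87*l - 2.4947)/(24.5025*l^4 + 18.315*l^3 + 3.7195*l^2 + 0.111*l + 0.0009)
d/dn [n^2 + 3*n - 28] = 2*n + 3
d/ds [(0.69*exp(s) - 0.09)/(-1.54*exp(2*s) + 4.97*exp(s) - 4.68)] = (1.0626*exp(2*s) - 0.2772*exp(s) - 2.7819)*exp(s)/(2.3716*exp(4*s) - 15.3076*exp(3*s) + 39.1153*exp(2*s) - 46.5192*exp(s) + 21.9024)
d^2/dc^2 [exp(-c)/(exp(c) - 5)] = ((exp(c) - 5)^2 + (exp(c) - 5)*exp(c) + 2*exp(2*c))*exp(-c)/(exp(c) - 5)^3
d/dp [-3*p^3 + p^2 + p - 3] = -9*p^2 + 2*p + 1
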